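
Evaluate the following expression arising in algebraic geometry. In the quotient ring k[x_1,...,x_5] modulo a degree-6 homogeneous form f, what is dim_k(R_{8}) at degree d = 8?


For R = k[x_1,...,x_n]/(f) with f homogeneous of degree e:
The Hilbert series is (1 - t^e)/(1 - t)^n.
So h(d) = C(d+n-1, n-1) - C(d-e+n-1, n-1) for d >= e.
With n=5, e=6, d=8:
C(8+5-1, 5-1) = C(12, 4) = 495
C(8-6+5-1, 5-1) = C(6, 4) = 15
h(8) = 495 - 15 = 480

480


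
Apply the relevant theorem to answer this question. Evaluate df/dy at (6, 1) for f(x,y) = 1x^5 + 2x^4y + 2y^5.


df/dy = 2*x^4 + 5*2*y^4
At (6,1): 2*6^4 + 5*2*1^4
= 2592 + 10
= 2602

2602


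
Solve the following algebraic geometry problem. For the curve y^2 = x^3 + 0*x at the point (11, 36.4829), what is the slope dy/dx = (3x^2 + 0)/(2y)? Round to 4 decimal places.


Using implicit differentiation of y^2 = x^3 + 0*x:
2y * dy/dx = 3x^2 + 0
dy/dx = (3x^2 + 0)/(2y)
Numerator: 3*11^2 + 0 = 363
Denominator: 2*36.4829 = 72.9658
dy/dx = 363/72.9658 = 4.9749

4.9749


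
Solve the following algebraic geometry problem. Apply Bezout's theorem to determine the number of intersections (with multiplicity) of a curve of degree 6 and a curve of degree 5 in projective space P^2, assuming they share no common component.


Bezout's theorem states the intersection count equals the product of degrees.
Intersection count = 6 * 5 = 30

30


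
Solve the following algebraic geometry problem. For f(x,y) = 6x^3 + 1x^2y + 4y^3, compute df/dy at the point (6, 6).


df/dy = 1*x^2 + 3*4*y^2
At (6,6): 1*6^2 + 3*4*6^2
= 36 + 432
= 468

468


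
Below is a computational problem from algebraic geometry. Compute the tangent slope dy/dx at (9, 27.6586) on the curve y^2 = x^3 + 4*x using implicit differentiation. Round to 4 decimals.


Using implicit differentiation of y^2 = x^3 + 4*x:
2y * dy/dx = 3x^2 + 4
dy/dx = (3x^2 + 4)/(2y)
Numerator: 3*9^2 + 4 = 247
Denominator: 2*27.6586 = 55.3172
dy/dx = 247/55.3172 = 4.4652

4.4652


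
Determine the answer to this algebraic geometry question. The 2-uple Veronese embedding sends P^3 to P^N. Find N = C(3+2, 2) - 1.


The Veronese embedding v_d: P^n -> P^N maps each point to all
degree-d monomials in n+1 homogeneous coordinates.
N = C(n+d, d) - 1
N = C(3+2, 2) - 1
N = C(5, 2) - 1
C(5, 2) = 10
N = 10 - 1 = 9

9


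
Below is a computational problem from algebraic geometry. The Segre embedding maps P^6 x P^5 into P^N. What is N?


The Segre embedding maps P^m x P^n into P^N via
all products of coordinates from each factor.
N = (m+1)(n+1) - 1
N = (6+1)(5+1) - 1
N = 7*6 - 1
N = 42 - 1 = 41

41


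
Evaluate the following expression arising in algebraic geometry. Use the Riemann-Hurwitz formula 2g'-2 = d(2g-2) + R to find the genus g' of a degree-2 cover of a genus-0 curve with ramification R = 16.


Riemann-Hurwitz formula: 2g' - 2 = d(2g - 2) + R
Given: d = 2, g = 0, R = 16
2g' - 2 = 2*(2*0 - 2) + 16
2g' - 2 = 2*(-2) + 16
2g' - 2 = -4 + 16 = 12
2g' = 14
g' = 7

7


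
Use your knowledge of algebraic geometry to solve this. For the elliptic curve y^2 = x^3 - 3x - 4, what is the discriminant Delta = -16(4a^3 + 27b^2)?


Compute each component:
4a^3 = 4*(-3)^3 = 4*(-27) = -108
27b^2 = 27*(-4)^2 = 27*16 = 432
4a^3 + 27b^2 = -108 + 432 = 324
Delta = -16*324 = -5184

-5184


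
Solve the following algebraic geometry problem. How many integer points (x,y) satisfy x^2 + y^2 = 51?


Systematically check integer values of x where x^2 <= 51.
For each valid x, check if 51 - x^2 is a perfect square.
Total integer solutions found: 0

0


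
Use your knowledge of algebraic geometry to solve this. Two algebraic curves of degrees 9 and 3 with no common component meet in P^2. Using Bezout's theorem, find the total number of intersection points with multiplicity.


Bezout's theorem states the intersection count equals the product of degrees.
Intersection count = 9 * 3 = 27

27


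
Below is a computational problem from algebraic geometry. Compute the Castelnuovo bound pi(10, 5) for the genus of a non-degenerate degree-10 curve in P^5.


Castelnuovo's bound: write d - 1 = m(r-1) + epsilon with 0 <= epsilon < r-1.
d - 1 = 10 - 1 = 9
r - 1 = 5 - 1 = 4
9 = 2*4 + 1, so m = 2, epsilon = 1
pi(d, r) = m(m-1)(r-1)/2 + m*epsilon
= 2*1*4/2 + 2*1
= 8/2 + 2
= 4 + 2 = 6

6


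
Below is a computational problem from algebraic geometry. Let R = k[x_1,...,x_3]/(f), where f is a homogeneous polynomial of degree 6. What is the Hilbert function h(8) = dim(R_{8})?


For R = k[x_1,...,x_n]/(f) with f homogeneous of degree e:
The Hilbert series is (1 - t^e)/(1 - t)^n.
So h(d) = C(d+n-1, n-1) - C(d-e+n-1, n-1) for d >= e.
With n=3, e=6, d=8:
C(8+3-1, 3-1) = C(10, 2) = 45
C(8-6+3-1, 3-1) = C(4, 2) = 6
h(8) = 45 - 6 = 39

39


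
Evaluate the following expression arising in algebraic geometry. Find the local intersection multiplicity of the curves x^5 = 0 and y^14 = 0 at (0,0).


The intersection multiplicity of V(x^a) and V(y^b) at the origin is:
I(O; V(x^5), V(y^14)) = dim_k(k[x,y]/(x^5, y^14))
A basis for k[x,y]/(x^5, y^14) is the set of monomials x^i * y^j
where 0 <= i < 5 and 0 <= j < 14.
The number of such monomials is 5 * 14 = 70

70


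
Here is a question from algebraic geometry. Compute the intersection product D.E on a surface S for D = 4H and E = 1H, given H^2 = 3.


Using bilinearity of the intersection pairing on a surface S:
(aH).(bH) = ab * (H.H)
We have H^2 = 3.
D.E = (4H).(1H) = 4*1*3
= 4*3
= 12

12


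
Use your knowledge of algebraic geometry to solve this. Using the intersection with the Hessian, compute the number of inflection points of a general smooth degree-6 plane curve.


For a general smooth plane curve C of degree d, the inflection points are
the intersection of C with its Hessian curve, which has degree 3(d-2).
By Bezout, the total intersection number is d * 3(d-2) = 6 * 12 = 72.
For a general curve every flex is ordinary, so each contributes
multiplicity 1 to C·Hess(C), and the number of distinct inflection
points is 3d(d-2).
Inflection points = 3*6*(6-2) = 3*6*4 = 72

72


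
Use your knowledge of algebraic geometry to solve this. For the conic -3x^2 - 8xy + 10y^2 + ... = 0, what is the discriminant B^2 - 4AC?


The discriminant of a conic Ax^2 + Bxy + Cy^2 + ... = 0 is B^2 - 4AC.
B^2 = (-8)^2 = 64
4AC = 4*(-3)*10 = -120
Discriminant = 64 + 120 = 184

184


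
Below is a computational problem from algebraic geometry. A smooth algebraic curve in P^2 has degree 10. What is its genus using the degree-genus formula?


Using the genus formula for smooth plane curves:
g = (d-1)(d-2)/2
g = (10-1)(10-2)/2
g = 9*8/2
g = 72/2 = 36

36


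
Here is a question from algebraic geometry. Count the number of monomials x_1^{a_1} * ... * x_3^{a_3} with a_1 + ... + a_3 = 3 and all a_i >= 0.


The number of degree-3 monomials in 3 variables is C(d+n-1, n-1).
= C(3+3-1, 3-1) = C(5, 2)
= 10

10


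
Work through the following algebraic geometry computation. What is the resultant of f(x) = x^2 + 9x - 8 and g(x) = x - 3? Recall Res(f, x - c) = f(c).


For Res(f, x - c), we evaluate f at x = c.
f(3) = 3^2 + 9*3 - 8
= 9 + 27 - 8
= 36 - 8 = 28
Res(f, g) = 28

28


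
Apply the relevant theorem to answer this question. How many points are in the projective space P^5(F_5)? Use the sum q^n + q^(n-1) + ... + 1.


P^5(F_5) has (q^(n+1) - 1)/(q - 1) points.
= 5^5 + 5^4 + 5^3 + 5^2 + 5^1 + 5^0
= 3125 + 625 + 125 + 25 + 5 + 1
= 3906

3906


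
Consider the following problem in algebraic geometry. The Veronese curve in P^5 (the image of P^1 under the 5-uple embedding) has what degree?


The rational normal curve in P^5 is the image of P^1 under the 5-uple Veronese.
A general hyperplane in P^5 pulls back to a degree-5 form on P^1, which has 5 zeros,
so the curve meets a general hyperplane in 5 points. Degree = 5.

5


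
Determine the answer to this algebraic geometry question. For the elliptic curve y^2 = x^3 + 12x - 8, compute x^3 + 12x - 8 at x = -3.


Compute x^3 + 12x - 8 at x = -3:
x^3 = (-3)^3 = -27
12*x = 12*(-3) = -36
Sum: -27 - 36 - 8 = -71

-71


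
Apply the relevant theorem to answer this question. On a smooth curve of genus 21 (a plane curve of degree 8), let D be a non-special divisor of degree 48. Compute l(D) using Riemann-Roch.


First, compute the genus of a smooth plane curve of degree 8:
g = (d-1)(d-2)/2 = (8-1)(8-2)/2 = 21
For a non-special divisor D (i.e., h^1(D) = 0), Riemann-Roch gives:
l(D) = deg(D) - g + 1
Since deg(D) = 48 >= 2g - 1 = 41, D is non-special.
l(D) = 48 - 21 + 1 = 28

28


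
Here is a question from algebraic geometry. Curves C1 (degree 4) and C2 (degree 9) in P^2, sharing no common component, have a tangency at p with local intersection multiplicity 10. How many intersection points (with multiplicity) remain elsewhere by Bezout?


By Bezout's theorem, the total intersection number is d1 * d2.
Total = 4 * 9 = 36
Intersection multiplicity at p = 10
Remaining intersections = 36 - 10 = 26

26


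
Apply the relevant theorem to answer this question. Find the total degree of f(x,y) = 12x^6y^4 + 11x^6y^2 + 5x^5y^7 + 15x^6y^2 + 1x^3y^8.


Examine each term for its total degree (sum of exponents).
  Term '12x^6y^4' has total degree 6+4 = 10.
  Term '11x^6y^2' has total degree 6+2 = 8.
  Term '5x^5y^7' has total degree 5+7 = 12.
  Term '15x^6y^2' has total degree 6+2 = 8.
  Term '1x^3y^8' has total degree 3+8 = 11.
The maximum total degree among all terms is 12.

12


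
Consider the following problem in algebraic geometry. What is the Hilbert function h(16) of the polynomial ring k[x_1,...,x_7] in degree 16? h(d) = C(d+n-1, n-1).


The Hilbert function for the polynomial ring in 7 variables is:
h(d) = C(d+n-1, n-1)
h(16) = C(16+7-1, 7-1) = C(22, 6)
= 22! / (6! * 16!)
= 74613

74613


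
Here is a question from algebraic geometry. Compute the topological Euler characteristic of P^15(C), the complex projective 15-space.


The complex projective space P^15 has one cell in each even real dimension 0, 2, ..., 30.
The cohomology groups are H^{2k}(P^15) = Z for k = 0,...,15, and 0 otherwise.
Euler characteristic = sum of Betti numbers = 1 per even-dimensional cohomology group.
chi(P^15) = 15 + 1 = 16

16


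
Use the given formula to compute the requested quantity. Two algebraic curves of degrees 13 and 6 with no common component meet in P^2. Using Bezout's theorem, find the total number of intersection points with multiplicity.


Bezout's theorem states the intersection count equals the product of degrees.
Intersection count = 13 * 6 = 78

78


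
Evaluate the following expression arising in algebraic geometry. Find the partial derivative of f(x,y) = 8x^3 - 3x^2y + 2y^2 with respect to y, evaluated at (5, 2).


df/dy = (-3)*x^2 + 2*2*y^1
At (5,2): (-3)*5^2 + 2*2*2^1
= -75 + 8
= -67

-67


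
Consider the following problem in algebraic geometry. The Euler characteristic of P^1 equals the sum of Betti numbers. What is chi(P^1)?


The complex projective space P^1 has one cell in each even real dimension 0, 2, ..., 2.
The cohomology groups are H^{2k}(P^1) = Z for k = 0,...,1, and 0 otherwise.
Euler characteristic = sum of Betti numbers = 1 per even-dimensional cohomology group.
chi(P^1) = 1 + 1 = 2

2


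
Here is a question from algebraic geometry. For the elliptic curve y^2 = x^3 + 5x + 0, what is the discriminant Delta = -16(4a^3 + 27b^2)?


Compute each component:
4a^3 = 4*5^3 = 4*125 = 500
27b^2 = 27*0^2 = 27*0 = 0
4a^3 + 27b^2 = 500 + 0 = 500
Delta = -16*500 = -8000

-8000


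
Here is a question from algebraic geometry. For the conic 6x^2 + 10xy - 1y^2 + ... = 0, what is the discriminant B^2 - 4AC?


The discriminant of a conic Ax^2 + Bxy + Cy^2 + ... = 0 is B^2 - 4AC.
B^2 = 10^2 = 100
4AC = 4*6*(-1) = -24
Discriminant = 100 + 24 = 124

124


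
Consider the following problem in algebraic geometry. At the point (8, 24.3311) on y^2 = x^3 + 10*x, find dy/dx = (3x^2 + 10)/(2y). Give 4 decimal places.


Using implicit differentiation of y^2 = x^3 + 10*x:
2y * dy/dx = 3x^2 + 10
dy/dx = (3x^2 + 10)/(2y)
Numerator: 3*8^2 + 10 = 202
Denominator: 2*24.3311 = 48.6622
dy/dx = 202/48.6622 = 4.1511

4.1511


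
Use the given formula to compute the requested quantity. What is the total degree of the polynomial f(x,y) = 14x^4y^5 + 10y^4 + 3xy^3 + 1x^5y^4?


Examine each term for its total degree (sum of exponents).
  Term '14x^4y^5' has total degree 4+5 = 9.
  Term '10y^4' has total degree 0+4 = 4.
  Term '3xy^3' has total degree 1+3 = 4.
  Term '1x^5y^4' has total degree 5+4 = 9.
The maximum total degree among all terms is 9.

9


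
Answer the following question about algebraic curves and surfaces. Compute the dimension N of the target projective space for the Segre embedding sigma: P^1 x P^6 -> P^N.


The Segre embedding maps P^m x P^n into P^N via
all products of coordinates from each factor.
N = (m+1)(n+1) - 1
N = (1+1)(6+1) - 1
N = 2*7 - 1
N = 14 - 1 = 13

13


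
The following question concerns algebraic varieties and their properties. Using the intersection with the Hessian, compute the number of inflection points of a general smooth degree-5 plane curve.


For a general smooth plane curve C of degree d, the inflection points are
the intersection of C with its Hessian curve, which has degree 3(d-2).
By Bezout, the total intersection number is d * 3(d-2) = 5 * 9 = 45.
For a general curve every flex is ordinary, so each contributes
multiplicity 1 to C·Hess(C), and the number of distinct inflection
points is 3d(d-2).
Inflection points = 3*5*(5-2) = 3*5*3 = 45

45


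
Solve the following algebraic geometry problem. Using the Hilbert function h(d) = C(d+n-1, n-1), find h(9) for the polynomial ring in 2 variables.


The Hilbert function for the polynomial ring in 2 variables is:
h(d) = C(d+n-1, n-1)
h(9) = C(9+2-1, 2-1) = C(10, 1)
= 10! / (1! * 9!)
= 10

10


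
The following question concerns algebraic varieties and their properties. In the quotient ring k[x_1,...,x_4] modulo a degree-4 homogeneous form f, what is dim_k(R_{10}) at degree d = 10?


For R = k[x_1,...,x_n]/(f) with f homogeneous of degree e:
The Hilbert series is (1 - t^e)/(1 - t)^n.
So h(d) = C(d+n-1, n-1) - C(d-e+n-1, n-1) for d >= e.
With n=4, e=4, d=10:
C(10+4-1, 4-1) = C(13, 3) = 286
C(10-4+4-1, 4-1) = C(9, 3) = 84
h(10) = 286 - 84 = 202

202


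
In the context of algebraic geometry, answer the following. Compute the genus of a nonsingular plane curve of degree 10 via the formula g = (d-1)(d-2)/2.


Using the genus formula for smooth plane curves:
g = (d-1)(d-2)/2
g = (10-1)(10-2)/2
g = 9*8/2
g = 72/2 = 36

36


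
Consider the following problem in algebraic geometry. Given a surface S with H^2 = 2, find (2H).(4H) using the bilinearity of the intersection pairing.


Using bilinearity of the intersection pairing on a surface S:
(aH).(bH) = ab * (H.H)
We have H^2 = 2.
D.E = (2H).(4H) = 2*4*2
= 8*2
= 16

16


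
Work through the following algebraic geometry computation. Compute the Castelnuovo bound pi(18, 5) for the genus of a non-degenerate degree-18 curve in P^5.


Castelnuovo's bound: write d - 1 = m(r-1) + epsilon with 0 <= epsilon < r-1.
d - 1 = 18 - 1 = 17
r - 1 = 5 - 1 = 4
17 = 4*4 + 1, so m = 4, epsilon = 1
pi(d, r) = m(m-1)(r-1)/2 + m*epsilon
= 4*3*4/2 + 4*1
= 48/2 + 4
= 24 + 4 = 28

28


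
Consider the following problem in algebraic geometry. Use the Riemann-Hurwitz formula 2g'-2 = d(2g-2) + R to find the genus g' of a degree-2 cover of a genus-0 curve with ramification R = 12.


Riemann-Hurwitz formula: 2g' - 2 = d(2g - 2) + R
Given: d = 2, g = 0, R = 12
2g' - 2 = 2*(2*0 - 2) + 12
2g' - 2 = 2*(-2) + 12
2g' - 2 = -4 + 12 = 8
2g' = 10
g' = 5

5


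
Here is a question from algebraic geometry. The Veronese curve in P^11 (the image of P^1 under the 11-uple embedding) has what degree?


The rational normal curve in P^11 is the image of P^1 under the 11-uple Veronese.
A general hyperplane in P^11 pulls back to a degree-11 form on P^1, which has 11 zeros,
so the curve meets a general hyperplane in 11 points. Degree = 11.

11


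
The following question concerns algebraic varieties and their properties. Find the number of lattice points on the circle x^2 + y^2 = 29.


Systematically check integer values of x where x^2 <= 29.
For each valid x, check if 29 - x^2 is a perfect square.
x=2: 29 - 4 = 25, sqrt = 5 (valid)
x=5: 29 - 25 = 4, sqrt = 2 (valid)
Total integer solutions found: 8

8


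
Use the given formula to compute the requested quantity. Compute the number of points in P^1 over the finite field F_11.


P^1(F_11) has (q^(n+1) - 1)/(q - 1) points.
= 11^1 + 11^0
= 11 + 1
= 12

12


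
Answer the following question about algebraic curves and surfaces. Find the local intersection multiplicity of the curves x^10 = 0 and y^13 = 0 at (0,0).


The intersection multiplicity of V(x^a) and V(y^b) at the origin is:
I(O; V(x^10), V(y^13)) = dim_k(k[x,y]/(x^10, y^13))
A basis for k[x,y]/(x^10, y^13) is the set of monomials x^i * y^j
where 0 <= i < 10 and 0 <= j < 13.
The number of such monomials is 10 * 13 = 130

130


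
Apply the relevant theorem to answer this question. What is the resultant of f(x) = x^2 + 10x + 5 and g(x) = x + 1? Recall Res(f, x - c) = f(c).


For Res(f, x - c), we evaluate f at x = c.
f(-1) = (-1)^2 + 10*(-1) + 5
= 1 - 10 + 5
= -9 + 5 = -4
Res(f, g) = -4

-4


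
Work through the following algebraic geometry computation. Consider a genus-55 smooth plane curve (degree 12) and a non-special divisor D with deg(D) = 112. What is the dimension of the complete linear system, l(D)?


First, compute the genus of a smooth plane curve of degree 12:
g = (d-1)(d-2)/2 = (12-1)(12-2)/2 = 55
For a non-special divisor D (i.e., h^1(D) = 0), Riemann-Roch gives:
l(D) = deg(D) - g + 1
Since deg(D) = 112 >= 2g - 1 = 109, D is non-special.
l(D) = 112 - 55 + 1 = 58

58


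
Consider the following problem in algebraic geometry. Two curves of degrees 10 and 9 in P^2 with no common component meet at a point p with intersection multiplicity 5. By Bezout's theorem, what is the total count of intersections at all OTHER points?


By Bezout's theorem, the total intersection number is d1 * d2.
Total = 10 * 9 = 90
Intersection multiplicity at p = 5
Remaining intersections = 90 - 5 = 85

85


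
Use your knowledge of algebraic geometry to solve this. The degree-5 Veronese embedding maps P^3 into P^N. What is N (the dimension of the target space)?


The Veronese embedding v_d: P^n -> P^N maps each point to all
degree-d monomials in n+1 homogeneous coordinates.
N = C(n+d, d) - 1
N = C(3+5, 5) - 1
N = C(8, 5) - 1
C(8, 5) = 56
N = 56 - 1 = 55

55


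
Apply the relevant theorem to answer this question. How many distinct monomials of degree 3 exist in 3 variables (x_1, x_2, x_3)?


The number of degree-3 monomials in 3 variables is C(d+n-1, n-1).
= C(3+3-1, 3-1) = C(5, 2)
= 10

10


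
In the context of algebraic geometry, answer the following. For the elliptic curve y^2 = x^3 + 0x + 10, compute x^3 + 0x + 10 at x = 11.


Compute x^3 + 0x + 10 at x = 11:
x^3 = 11^3 = 1331
0*x = 0*11 = 0
Sum: 1331 + 0 + 10 = 1341

1341


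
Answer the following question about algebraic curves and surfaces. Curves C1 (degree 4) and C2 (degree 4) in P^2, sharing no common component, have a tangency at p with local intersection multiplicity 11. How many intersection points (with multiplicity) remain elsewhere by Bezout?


By Bezout's theorem, the total intersection number is d1 * d2.
Total = 4 * 4 = 16
Intersection multiplicity at p = 11
Remaining intersections = 16 - 11 = 5

5


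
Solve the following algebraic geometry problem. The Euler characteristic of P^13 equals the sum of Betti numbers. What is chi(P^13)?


The complex projective space P^13 has one cell in each even real dimension 0, 2, ..., 26.
The cohomology groups are H^{2k}(P^13) = Z for k = 0,...,13, and 0 otherwise.
Euler characteristic = sum of Betti numbers = 1 per even-dimensional cohomology group.
chi(P^13) = 13 + 1 = 14

14


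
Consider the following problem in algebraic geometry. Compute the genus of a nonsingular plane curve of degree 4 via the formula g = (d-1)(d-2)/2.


Using the genus formula for smooth plane curves:
g = (d-1)(d-2)/2
g = (4-1)(4-2)/2
g = 3*2/2
g = 6/2 = 3

3


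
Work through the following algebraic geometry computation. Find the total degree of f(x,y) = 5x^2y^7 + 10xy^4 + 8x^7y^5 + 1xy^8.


Examine each term for its total degree (sum of exponents).
  Term '5x^2y^7' has total degree 2+7 = 9.
  Term '10xy^4' has total degree 1+4 = 5.
  Term '8x^7y^5' has total degree 7+5 = 12.
  Term '1xy^8' has total degree 1+8 = 9.
The maximum total degree among all terms is 12.

12


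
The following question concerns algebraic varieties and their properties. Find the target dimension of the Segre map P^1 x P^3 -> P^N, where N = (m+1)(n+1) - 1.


The Segre embedding maps P^m x P^n into P^N via
all products of coordinates from each factor.
N = (m+1)(n+1) - 1
N = (1+1)(3+1) - 1
N = 2*4 - 1
N = 8 - 1 = 7

7


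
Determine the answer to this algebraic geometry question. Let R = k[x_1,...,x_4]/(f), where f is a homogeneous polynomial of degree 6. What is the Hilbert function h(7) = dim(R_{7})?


For R = k[x_1,...,x_n]/(f) with f homogeneous of degree e:
The Hilbert series is (1 - t^e)/(1 - t)^n.
So h(d) = C(d+n-1, n-1) - C(d-e+n-1, n-1) for d >= e.
With n=4, e=6, d=7:
C(7+4-1, 4-1) = C(10, 3) = 120
C(7-6+4-1, 4-1) = C(4, 3) = 4
h(7) = 120 - 4 = 116

116


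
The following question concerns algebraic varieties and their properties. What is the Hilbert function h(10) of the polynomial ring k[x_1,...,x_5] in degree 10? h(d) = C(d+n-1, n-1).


The Hilbert function for the polynomial ring in 5 variables is:
h(d) = C(d+n-1, n-1)
h(10) = C(10+5-1, 5-1) = C(14, 4)
= 14! / (4! * 10!)
= 1001

1001


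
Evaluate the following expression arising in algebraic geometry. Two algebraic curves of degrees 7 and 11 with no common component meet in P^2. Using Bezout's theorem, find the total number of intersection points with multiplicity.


Bezout's theorem states the intersection count equals the product of degrees.
Intersection count = 7 * 11 = 77

77


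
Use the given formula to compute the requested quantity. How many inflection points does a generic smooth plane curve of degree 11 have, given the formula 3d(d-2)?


For a general smooth plane curve C of degree d, the inflection points are
the intersection of C with its Hessian curve, which has degree 3(d-2).
By Bezout, the total intersection number is d * 3(d-2) = 11 * 27 = 297.
For a general curve every flex is ordinary, so each contributes
multiplicity 1 to C·Hess(C), and the number of distinct inflection
points is 3d(d-2).
Inflection points = 3*11*(11-2) = 3*11*9 = 297

297


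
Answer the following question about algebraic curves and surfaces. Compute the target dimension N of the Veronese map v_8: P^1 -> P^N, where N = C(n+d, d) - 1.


The Veronese embedding v_d: P^n -> P^N maps each point to all
degree-d monomials in n+1 homogeneous coordinates.
N = C(n+d, d) - 1
N = C(1+8, 8) - 1
N = C(9, 8) - 1
C(9, 8) = 9
N = 9 - 1 = 8

8


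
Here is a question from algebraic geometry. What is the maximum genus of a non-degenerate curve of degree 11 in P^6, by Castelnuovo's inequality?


Castelnuovo's bound: write d - 1 = m(r-1) + epsilon with 0 <= epsilon < r-1.
d - 1 = 11 - 1 = 10
r - 1 = 6 - 1 = 5
10 = 2*5 + 0, so m = 2, epsilon = 0
pi(d, r) = m(m-1)(r-1)/2 + m*epsilon
= 2*1*5/2 + 2*0
= 10/2 + 0
= 5 + 0 = 5

5


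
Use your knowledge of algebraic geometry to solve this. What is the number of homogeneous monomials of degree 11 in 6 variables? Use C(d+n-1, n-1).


The number of degree-11 monomials in 6 variables is C(d+n-1, n-1).
= C(11+6-1, 6-1) = C(16, 5)
= 4368

4368


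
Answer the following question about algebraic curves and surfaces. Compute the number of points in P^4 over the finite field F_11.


P^4(F_11) has (q^(n+1) - 1)/(q - 1) points.
= 11^4 + 11^3 + 11^2 + 11^1 + 11^0
= 14641 + 1331 + 121 + 11 + 1
= 16105

16105


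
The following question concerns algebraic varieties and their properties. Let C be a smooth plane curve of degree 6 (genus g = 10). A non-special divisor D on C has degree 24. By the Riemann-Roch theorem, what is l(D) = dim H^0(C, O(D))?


First, compute the genus of a smooth plane curve of degree 6:
g = (d-1)(d-2)/2 = (6-1)(6-2)/2 = 10
For a non-special divisor D (i.e., h^1(D) = 0), Riemann-Roch gives:
l(D) = deg(D) - g + 1
Since deg(D) = 24 >= 2g - 1 = 19, D is non-special.
l(D) = 24 - 10 + 1 = 15

15


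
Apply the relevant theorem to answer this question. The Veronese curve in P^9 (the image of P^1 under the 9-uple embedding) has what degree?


The rational normal curve in P^9 is the image of P^1 under the 9-uple Veronese.
A general hyperplane in P^9 pulls back to a degree-9 form on P^1, which has 9 zeros,
so the curve meets a general hyperplane in 9 points. Degree = 9.

9


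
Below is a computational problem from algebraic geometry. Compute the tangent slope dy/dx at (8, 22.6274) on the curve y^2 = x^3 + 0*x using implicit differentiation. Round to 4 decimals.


Using implicit differentiation of y^2 = x^3 + 0*x:
2y * dy/dx = 3x^2 + 0
dy/dx = (3x^2 + 0)/(2y)
Numerator: 3*8^2 + 0 = 192
Denominator: 2*22.6274 = 45.2548
dy/dx = 192/45.2548 = 4.2426

4.2426


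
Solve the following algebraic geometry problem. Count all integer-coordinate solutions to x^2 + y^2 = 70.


Systematically check integer values of x where x^2 <= 70.
For each valid x, check if 70 - x^2 is a perfect square.
Total integer solutions found: 0

0


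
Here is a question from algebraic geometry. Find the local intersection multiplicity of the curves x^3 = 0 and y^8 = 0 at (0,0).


The intersection multiplicity of V(x^a) and V(y^b) at the origin is:
I(O; V(x^3), V(y^8)) = dim_k(k[x,y]/(x^3, y^8))
A basis for k[x,y]/(x^3, y^8) is the set of monomials x^i * y^j
where 0 <= i < 3 and 0 <= j < 8.
The number of such monomials is 3 * 8 = 24

24


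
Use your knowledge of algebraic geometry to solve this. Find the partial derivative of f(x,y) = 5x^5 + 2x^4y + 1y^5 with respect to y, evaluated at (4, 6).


df/dy = 2*x^4 + 5*1*y^4
At (4,6): 2*4^4 + 5*1*6^4
= 512 + 6480
= 6992

6992


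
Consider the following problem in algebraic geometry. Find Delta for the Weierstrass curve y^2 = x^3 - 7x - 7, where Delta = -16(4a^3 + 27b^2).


Compute each component:
4a^3 = 4*(-7)^3 = 4*(-343) = -1372
27b^2 = 27*(-7)^2 = 27*49 = 1323
4a^3 + 27b^2 = -1372 + 1323 = -49
Delta = -16*(-49) = 784

784


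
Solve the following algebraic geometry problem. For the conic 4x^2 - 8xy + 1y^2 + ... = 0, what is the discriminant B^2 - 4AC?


The discriminant of a conic Ax^2 + Bxy + Cy^2 + ... = 0 is B^2 - 4AC.
B^2 = (-8)^2 = 64
4AC = 4*4*1 = 16
Discriminant = 64 - 16 = 48

48


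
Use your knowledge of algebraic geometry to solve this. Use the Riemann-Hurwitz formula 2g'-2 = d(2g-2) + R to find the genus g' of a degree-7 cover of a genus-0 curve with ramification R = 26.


Riemann-Hurwitz formula: 2g' - 2 = d(2g - 2) + R
Given: d = 7, g = 0, R = 26
2g' - 2 = 7*(2*0 - 2) + 26
2g' - 2 = 7*(-2) + 26
2g' - 2 = -14 + 26 = 12
2g' = 14
g' = 7

7


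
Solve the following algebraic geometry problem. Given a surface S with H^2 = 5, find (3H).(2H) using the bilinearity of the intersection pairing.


Using bilinearity of the intersection pairing on a surface S:
(aH).(bH) = ab * (H.H)
We have H^2 = 5.
D.E = (3H).(2H) = 3*2*5
= 6*5
= 30

30


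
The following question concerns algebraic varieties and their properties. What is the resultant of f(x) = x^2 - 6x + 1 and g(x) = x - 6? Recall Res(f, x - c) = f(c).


For Res(f, x - c), we evaluate f at x = c.
f(6) = 6^2 - 6*6 + 1
= 36 - 36 + 1
= 0 + 1 = 1
Res(f, g) = 1

1


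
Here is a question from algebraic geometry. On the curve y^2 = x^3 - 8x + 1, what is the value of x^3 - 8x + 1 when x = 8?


Compute x^3 - 8x + 1 at x = 8:
x^3 = 8^3 = 512
(-8)*x = (-8)*8 = -64
Sum: 512 - 64 + 1 = 449

449


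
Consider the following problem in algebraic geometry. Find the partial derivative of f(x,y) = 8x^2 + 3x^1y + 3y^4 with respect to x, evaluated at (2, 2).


df/dx = 2*8*x^1 + 1*3*x^0*y
At (2,2): 2*8*2^1 + 1*3*2^0*2
= 32 + 6
= 38

38


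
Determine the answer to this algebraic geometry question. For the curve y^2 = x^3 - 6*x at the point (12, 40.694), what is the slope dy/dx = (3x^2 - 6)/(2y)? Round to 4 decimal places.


Using implicit differentiation of y^2 = x^3 - 6*x:
2y * dy/dx = 3x^2 - 6
dy/dx = (3x^2 - 6)/(2y)
Numerator: 3*12^2 - 6 = 426
Denominator: 2*40.694 = 81.388
dy/dx = 426/81.388 = 5.2342

5.2342


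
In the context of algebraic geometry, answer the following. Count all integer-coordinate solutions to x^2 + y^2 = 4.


Systematically check integer values of x where x^2 <= 4.
For each valid x, check if 4 - x^2 is a perfect square.
x=0: 4 - 0 = 4, sqrt = 2 (valid)
x=2: 4 - 4 = 0, sqrt = 0 (valid)
Total integer solutions found: 4

4


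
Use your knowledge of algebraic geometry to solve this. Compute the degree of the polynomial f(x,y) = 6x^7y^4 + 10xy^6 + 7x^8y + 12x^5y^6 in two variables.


Examine each term for its total degree (sum of exponents).
  Term '6x^7y^4' has total degree 7+4 = 11.
  Term '10xy^6' has total degree 1+6 = 7.
  Term '7x^8y' has total degree 8+1 = 9.
  Term '12x^5y^6' has total degree 5+6 = 11.
The maximum total degree among all terms is 11.

11


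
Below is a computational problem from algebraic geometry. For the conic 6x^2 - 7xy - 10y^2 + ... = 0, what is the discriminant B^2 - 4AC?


The discriminant of a conic Ax^2 + Bxy + Cy^2 + ... = 0 is B^2 - 4AC.
B^2 = (-7)^2 = 49
4AC = 4*6*(-10) = -240
Discriminant = 49 + 240 = 289

289


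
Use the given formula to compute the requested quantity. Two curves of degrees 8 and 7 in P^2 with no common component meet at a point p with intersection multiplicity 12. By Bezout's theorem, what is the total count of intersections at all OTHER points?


By Bezout's theorem, the total intersection number is d1 * d2.
Total = 8 * 7 = 56
Intersection multiplicity at p = 12
Remaining intersections = 56 - 12 = 44

44


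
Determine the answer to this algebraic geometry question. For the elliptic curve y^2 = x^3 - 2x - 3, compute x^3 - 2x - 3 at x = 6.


Compute x^3 - 2x - 3 at x = 6:
x^3 = 6^3 = 216
(-2)*x = (-2)*6 = -12
Sum: 216 - 12 - 3 = 201

201


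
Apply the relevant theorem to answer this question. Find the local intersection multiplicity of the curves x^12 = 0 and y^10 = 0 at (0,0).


The intersection multiplicity of V(x^a) and V(y^b) at the origin is:
I(O; V(x^12), V(y^10)) = dim_k(k[x,y]/(x^12, y^10))
A basis for k[x,y]/(x^12, y^10) is the set of monomials x^i * y^j
where 0 <= i < 12 and 0 <= j < 10.
The number of such monomials is 12 * 10 = 120

120


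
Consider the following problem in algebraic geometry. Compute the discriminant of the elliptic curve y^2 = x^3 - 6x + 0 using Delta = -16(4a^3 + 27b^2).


Compute each component:
4a^3 = 4*(-6)^3 = 4*(-216) = -864
27b^2 = 27*0^2 = 27*0 = 0
4a^3 + 27b^2 = -864 + 0 = -864
Delta = -16*(-864) = 13824

13824


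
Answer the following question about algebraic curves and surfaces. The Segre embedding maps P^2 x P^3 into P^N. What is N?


The Segre embedding maps P^m x P^n into P^N via
all products of coordinates from each factor.
N = (m+1)(n+1) - 1
N = (2+1)(3+1) - 1
N = 3*4 - 1
N = 12 - 1 = 11

11


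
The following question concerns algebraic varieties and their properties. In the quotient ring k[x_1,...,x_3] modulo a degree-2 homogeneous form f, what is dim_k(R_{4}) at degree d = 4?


For R = k[x_1,...,x_n]/(f) with f homogeneous of degree e:
The Hilbert series is (1 - t^e)/(1 - t)^n.
So h(d) = C(d+n-1, n-1) - C(d-e+n-1, n-1) for d >= e.
With n=3, e=2, d=4:
C(4+3-1, 3-1) = C(6, 2) = 15
C(4-2+3-1, 3-1) = C(4, 2) = 6
h(4) = 15 - 6 = 9

9


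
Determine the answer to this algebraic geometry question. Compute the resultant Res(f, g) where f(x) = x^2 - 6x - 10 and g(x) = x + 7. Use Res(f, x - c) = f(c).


For Res(f, x - c), we evaluate f at x = c.
f(-7) = (-7)^2 - 6*(-7) - 10
= 49 + 42 - 10
= 91 - 10 = 81
Res(f, g) = 81

81


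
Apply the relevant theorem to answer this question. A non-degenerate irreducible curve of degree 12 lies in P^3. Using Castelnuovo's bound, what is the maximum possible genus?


Castelnuovo's bound: write d - 1 = m(r-1) + epsilon with 0 <= epsilon < r-1.
d - 1 = 12 - 1 = 11
r - 1 = 3 - 1 = 2
11 = 5*2 + 1, so m = 5, epsilon = 1
pi(d, r) = m(m-1)(r-1)/2 + m*epsilon
= 5*4*2/2 + 5*1
= 40/2 + 5
= 20 + 5 = 25

25


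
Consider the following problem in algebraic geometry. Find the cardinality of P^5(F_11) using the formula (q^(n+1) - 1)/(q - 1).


P^5(F_11) has (q^(n+1) - 1)/(q - 1) points.
= 11^5 + 11^4 + 11^3 + 11^2 + 11^1 + 11^0
= 161051 + 14641 + 1331 + 121 + 11 + 1
= 177156

177156


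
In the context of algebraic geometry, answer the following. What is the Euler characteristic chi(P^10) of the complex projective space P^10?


The complex projective space P^10 has one cell in each even real dimension 0, 2, ..., 20.
The cohomology groups are H^{2k}(P^10) = Z for k = 0,...,10, and 0 otherwise.
Euler characteristic = sum of Betti numbers = 1 per even-dimensional cohomology group.
chi(P^10) = 10 + 1 = 11

11


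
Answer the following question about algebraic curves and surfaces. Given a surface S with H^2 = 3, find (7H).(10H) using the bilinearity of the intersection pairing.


Using bilinearity of the intersection pairing on a surface S:
(aH).(bH) = ab * (H.H)
We have H^2 = 3.
D.E = (7H).(10H) = 7*10*3
= 70*3
= 210

210


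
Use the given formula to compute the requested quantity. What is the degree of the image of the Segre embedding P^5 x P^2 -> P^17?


The degree of the Segre variety P^5 x P^2 is C(m+n, m).
= C(7, 5)
= 21

21


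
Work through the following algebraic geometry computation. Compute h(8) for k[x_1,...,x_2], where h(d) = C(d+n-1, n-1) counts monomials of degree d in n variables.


The Hilbert function for the polynomial ring in 2 variables is:
h(d) = C(d+n-1, n-1)
h(8) = C(8+2-1, 2-1) = C(9, 1)
= 9! / (1! * 8!)
= 9

9


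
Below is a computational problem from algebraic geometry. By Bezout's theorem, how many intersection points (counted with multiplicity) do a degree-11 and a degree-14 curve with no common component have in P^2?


Bezout's theorem states the intersection count equals the product of degrees.
Intersection count = 11 * 14 = 154

154


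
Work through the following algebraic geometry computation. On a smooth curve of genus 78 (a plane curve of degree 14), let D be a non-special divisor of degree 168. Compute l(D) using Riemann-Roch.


First, compute the genus of a smooth plane curve of degree 14:
g = (d-1)(d-2)/2 = (14-1)(14-2)/2 = 78
For a non-special divisor D (i.e., h^1(D) = 0), Riemann-Roch gives:
l(D) = deg(D) - g + 1
Since deg(D) = 168 >= 2g - 1 = 155, D is non-special.
l(D) = 168 - 78 + 1 = 91

91


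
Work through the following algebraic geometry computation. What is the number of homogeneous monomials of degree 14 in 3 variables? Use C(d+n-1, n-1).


The number of degree-14 monomials in 3 variables is C(d+n-1, n-1).
= C(14+3-1, 3-1) = C(16, 2)
= 120

120


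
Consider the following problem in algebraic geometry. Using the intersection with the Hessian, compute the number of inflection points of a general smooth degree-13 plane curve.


For a general smooth plane curve C of degree d, the inflection points are
the intersection of C with its Hessian curve, which has degree 3(d-2).
By Bezout, the total intersection number is d * 3(d-2) = 13 * 33 = 429.
For a general curve every flex is ordinary, so each contributes
multiplicity 1 to C·Hess(C), and the number of distinct inflection
points is 3d(d-2).
Inflection points = 3*13*(13-2) = 3*13*11 = 429

429


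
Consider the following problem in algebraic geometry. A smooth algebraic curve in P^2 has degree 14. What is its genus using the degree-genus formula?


Using the genus formula for smooth plane curves:
g = (d-1)(d-2)/2
g = (14-1)(14-2)/2
g = 13*12/2
g = 156/2 = 78

78


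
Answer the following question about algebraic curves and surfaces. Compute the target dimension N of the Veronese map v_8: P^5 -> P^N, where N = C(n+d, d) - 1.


The Veronese embedding v_d: P^n -> P^N maps each point to all
degree-d monomials in n+1 homogeneous coordinates.
N = C(n+d, d) - 1
N = C(5+8, 8) - 1
N = C(13, 8) - 1
C(13, 8) = 1287
N = 1287 - 1 = 1286

1286


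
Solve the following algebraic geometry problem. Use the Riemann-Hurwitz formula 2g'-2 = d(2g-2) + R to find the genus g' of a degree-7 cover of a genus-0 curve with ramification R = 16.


Riemann-Hurwitz formula: 2g' - 2 = d(2g - 2) + R
Given: d = 7, g = 0, R = 16
2g' - 2 = 7*(2*0 - 2) + 16
2g' - 2 = 7*(-2) + 16
2g' - 2 = -14 + 16 = 2
2g' = 4
g' = 2

2


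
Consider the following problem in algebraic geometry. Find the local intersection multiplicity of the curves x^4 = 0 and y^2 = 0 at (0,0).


The intersection multiplicity of V(x^a) and V(y^b) at the origin is:
I(O; V(x^4), V(y^2)) = dim_k(k[x,y]/(x^4, y^2))
A basis for k[x,y]/(x^4, y^2) is the set of monomials x^i * y^j
where 0 <= i < 4 and 0 <= j < 2.
The number of such monomials is 4 * 2 = 8

8


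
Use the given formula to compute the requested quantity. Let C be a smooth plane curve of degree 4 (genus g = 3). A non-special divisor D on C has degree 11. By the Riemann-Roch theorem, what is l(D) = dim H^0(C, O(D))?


First, compute the genus of a smooth plane curve of degree 4:
g = (d-1)(d-2)/2 = (4-1)(4-2)/2 = 3
For a non-special divisor D (i.e., h^1(D) = 0), Riemann-Roch gives:
l(D) = deg(D) - g + 1
Since deg(D) = 11 >= 2g - 1 = 5, D is non-special.
l(D) = 11 - 3 + 1 = 9

9


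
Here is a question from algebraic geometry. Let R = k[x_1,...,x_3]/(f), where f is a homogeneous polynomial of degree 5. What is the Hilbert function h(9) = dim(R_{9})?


For R = k[x_1,...,x_n]/(f) with f homogeneous of degree e:
The Hilbert series is (1 - t^e)/(1 - t)^n.
So h(d) = C(d+n-1, n-1) - C(d-e+n-1, n-1) for d >= e.
With n=3, e=5, d=9:
C(9+3-1, 3-1) = C(11, 2) = 55
C(9-5+3-1, 3-1) = C(6, 2) = 15
h(9) = 55 - 15 = 40

40


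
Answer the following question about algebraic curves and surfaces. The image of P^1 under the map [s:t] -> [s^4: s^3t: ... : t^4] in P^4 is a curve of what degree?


The rational normal curve in P^4 is the image of P^1 under the 4-uple Veronese.
A general hyperplane in P^4 pulls back to a degree-4 form on P^1, which has 4 zeros,
so the curve meets a general hyperplane in 4 points. Degree = 4.

4


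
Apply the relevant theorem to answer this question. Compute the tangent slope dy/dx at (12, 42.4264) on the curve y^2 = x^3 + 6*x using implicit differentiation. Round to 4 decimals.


Using implicit differentiation of y^2 = x^3 + 6*x:
2y * dy/dx = 3x^2 + 6
dy/dx = (3x^2 + 6)/(2y)
Numerator: 3*12^2 + 6 = 438
Denominator: 2*42.4264 = 84.8528
dy/dx = 438/84.8528 = 5.1619

5.1619


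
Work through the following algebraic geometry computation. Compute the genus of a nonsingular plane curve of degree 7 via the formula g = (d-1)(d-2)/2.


Using the genus formula for smooth plane curves:
g = (d-1)(d-2)/2
g = (7-1)(7-2)/2
g = 6*5/2
g = 30/2 = 15

15


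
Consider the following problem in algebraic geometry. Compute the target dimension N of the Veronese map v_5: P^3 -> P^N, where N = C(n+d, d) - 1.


The Veronese embedding v_d: P^n -> P^N maps each point to all
degree-d monomials in n+1 homogeneous coordinates.
N = C(n+d, d) - 1
N = C(3+5, 5) - 1
N = C(8, 5) - 1
C(8, 5) = 56
N = 56 - 1 = 55

55


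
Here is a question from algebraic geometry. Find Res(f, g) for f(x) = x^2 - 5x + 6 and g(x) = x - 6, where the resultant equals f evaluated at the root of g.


For Res(f, x - c), we evaluate f at x = c.
f(6) = 6^2 - 5*6 + 6
= 36 - 30 + 6
= 6 + 6 = 12
Res(f, g) = 12

12
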